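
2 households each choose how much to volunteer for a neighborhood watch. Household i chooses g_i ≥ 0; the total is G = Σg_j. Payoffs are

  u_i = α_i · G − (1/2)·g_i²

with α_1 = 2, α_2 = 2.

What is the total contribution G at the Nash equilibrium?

4

Household i's FOC: ∂u_i/∂g_i = α_i − g_i = 0, so g_i* = α_i.
NE contributions = (2, 2); G = 4.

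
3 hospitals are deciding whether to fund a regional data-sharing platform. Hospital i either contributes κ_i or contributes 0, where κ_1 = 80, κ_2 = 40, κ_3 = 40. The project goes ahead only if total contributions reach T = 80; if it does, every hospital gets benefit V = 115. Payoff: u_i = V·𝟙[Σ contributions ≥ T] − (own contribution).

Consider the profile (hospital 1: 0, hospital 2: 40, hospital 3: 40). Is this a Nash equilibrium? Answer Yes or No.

Total = 80 ≥ 80: provided.
Hospital 1 (pledges 0, payoff 115): pledging 80 → total 160, payoff 35. No gain.
Hospital 2 (pledges 40, payoff 75): dropping to 0 → total 40, payoff 0. No gain.
Hospital 3 (pledges 40, payoff 75): dropping to 0 → total 40, payoff 0. No gain.

Yes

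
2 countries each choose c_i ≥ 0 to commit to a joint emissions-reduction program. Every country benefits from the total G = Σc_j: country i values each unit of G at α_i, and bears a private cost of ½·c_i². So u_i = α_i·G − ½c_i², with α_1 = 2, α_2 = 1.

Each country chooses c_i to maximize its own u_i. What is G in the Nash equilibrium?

3

Country i's FOC: ∂u_i/∂c_i = α_i − c_i = 0, so c_i* = α_i.
NE contributions = (2, 1); G = 3.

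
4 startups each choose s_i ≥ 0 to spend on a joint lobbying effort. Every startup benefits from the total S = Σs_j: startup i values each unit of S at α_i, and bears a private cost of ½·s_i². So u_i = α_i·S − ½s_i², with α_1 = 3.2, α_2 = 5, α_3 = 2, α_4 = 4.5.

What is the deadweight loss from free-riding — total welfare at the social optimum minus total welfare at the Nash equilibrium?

Startup i's FOC: ∂u_i/∂s_i = α_i − s_i = 0, so s_i* = α_i.
NE contributions = (3.2, 5, 2, 4.5); S = 14.7.
W^NE = (Σα)·S − ½Σα_i² = 14.7² − ½·59.49 = 186.345.
Planner sets s_i = Σα_j = 14.7 for every i, so S^SO = 4·14.7 = 58.8.
W^SO = (Σα)·S^SO − ½·4·(Σα)² = (4/2)·14.7² = 432.18.
Deadweight loss = W^SO − W^NE = 245.835.

245.835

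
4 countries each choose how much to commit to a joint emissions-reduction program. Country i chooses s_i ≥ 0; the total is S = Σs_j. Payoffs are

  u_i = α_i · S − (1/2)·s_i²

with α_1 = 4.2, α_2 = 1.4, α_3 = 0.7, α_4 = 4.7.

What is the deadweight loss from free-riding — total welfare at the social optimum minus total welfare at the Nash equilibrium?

Country i's FOC: ∂u_i/∂s_i = α_i − s_i = 0, so s_i* = α_i.
NE contributions = (4.2, 1.4, 0.7, 4.7); S = 11.
W^NE = (Σα)·S − ½Σα_i² = 11² − ½·42.18 = 99.91.
Planner sets s_i = Σα_j = 11 for every i, so S^SO = 4·11 = 44.
W^SO = (Σα)·S^SO − ½·4·(Σα)² = (4/2)·11² = 242.
Deadweight loss = W^SO − W^NE = 142.09.

142.09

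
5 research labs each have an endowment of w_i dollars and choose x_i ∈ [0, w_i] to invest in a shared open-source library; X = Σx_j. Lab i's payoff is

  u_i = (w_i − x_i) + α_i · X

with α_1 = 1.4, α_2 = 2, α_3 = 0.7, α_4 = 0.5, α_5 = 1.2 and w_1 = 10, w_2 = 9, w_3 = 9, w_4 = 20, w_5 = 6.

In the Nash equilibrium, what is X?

∂u_i/∂x_i = α_i − 1, so lab i contributes w_i if α_i > 1, else 0.
α_i > 1 for i ∈ {1, 2, 5}; NE contributions (10, 9, 0, 0, 6), X = 25.

25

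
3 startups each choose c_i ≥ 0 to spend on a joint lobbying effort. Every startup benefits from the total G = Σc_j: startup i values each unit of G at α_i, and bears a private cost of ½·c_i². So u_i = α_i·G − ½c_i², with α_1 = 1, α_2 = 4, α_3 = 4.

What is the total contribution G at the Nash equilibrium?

9

Startup i's FOC: ∂u_i/∂c_i = α_i − c_i = 0, so c_i* = α_i.
NE contributions = (1, 4, 4); G = 9.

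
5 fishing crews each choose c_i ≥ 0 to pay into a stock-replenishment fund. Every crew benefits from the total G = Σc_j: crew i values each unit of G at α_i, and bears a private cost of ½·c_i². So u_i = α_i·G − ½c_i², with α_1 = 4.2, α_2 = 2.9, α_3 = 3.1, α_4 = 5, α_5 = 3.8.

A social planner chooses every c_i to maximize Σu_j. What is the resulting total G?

95

Planner FOC: ∂(Σu_j)/∂c_i = (Σα_j) − c_i = 0, so c_i^SO = Σα_j = 19 for every i; G^SO = 95.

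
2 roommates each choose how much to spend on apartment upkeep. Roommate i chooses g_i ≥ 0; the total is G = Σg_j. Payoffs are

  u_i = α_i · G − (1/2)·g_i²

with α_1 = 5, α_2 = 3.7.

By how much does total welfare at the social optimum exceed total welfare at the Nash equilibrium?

19.345

Roommate i's FOC: ∂u_i/∂g_i = α_i − g_i = 0, so g_i* = α_i.
NE contributions = (5, 3.7); G = 8.7.
W^NE = (Σα)·G − ½Σα_i² = 8.7² − ½·38.69 = 56.345.
Planner sets g_i = Σα_j = 8.7 for every i, so G^SO = 2·8.7 = 17.4.
W^SO = (Σα)·G^SO − ½·2·(Σα)² = (2/2)·8.7² = 75.69.
Deadweight loss = W^SO − W^NE = 19.345.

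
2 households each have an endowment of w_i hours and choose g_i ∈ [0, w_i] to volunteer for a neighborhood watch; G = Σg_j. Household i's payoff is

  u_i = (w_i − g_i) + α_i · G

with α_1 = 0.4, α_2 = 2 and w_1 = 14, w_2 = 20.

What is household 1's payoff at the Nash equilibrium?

∂u_i/∂g_i = α_i − 1, so household i contributes w_i if α_i > 1, else 0.
α_i > 1 for i ∈ {2}; NE contributions (0, 20), G = 20.
u_1 = (14 − 0) + 0.4·20 = 22.

22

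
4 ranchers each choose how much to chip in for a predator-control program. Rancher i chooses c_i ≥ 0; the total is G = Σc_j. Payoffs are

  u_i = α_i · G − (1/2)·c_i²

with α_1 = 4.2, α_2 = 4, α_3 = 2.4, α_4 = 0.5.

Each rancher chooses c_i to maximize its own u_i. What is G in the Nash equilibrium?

11.1

Rancher i's FOC: ∂u_i/∂c_i = α_i − c_i = 0, so c_i* = α_i.
NE contributions = (4.2, 4, 2.4, 0.5); G = 11.1.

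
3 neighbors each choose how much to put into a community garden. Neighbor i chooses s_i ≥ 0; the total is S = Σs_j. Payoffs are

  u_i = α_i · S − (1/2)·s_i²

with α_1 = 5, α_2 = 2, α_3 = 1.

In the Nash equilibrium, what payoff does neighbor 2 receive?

Neighbor i's FOC: ∂u_i/∂s_i = α_i − s_i = 0, so s_i* = α_i.
NE contributions = (5, 2, 1); S = 8.
u_2 = α_2·S − ½·(s_2)² = 2·8 − ½·2² = 14.

14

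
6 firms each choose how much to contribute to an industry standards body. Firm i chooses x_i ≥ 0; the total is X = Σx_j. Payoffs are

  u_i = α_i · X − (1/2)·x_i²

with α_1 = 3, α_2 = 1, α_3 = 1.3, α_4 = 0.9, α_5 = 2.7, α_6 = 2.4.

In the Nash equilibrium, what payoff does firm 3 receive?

Firm i's FOC: ∂u_i/∂x_i = α_i − x_i = 0, so x_i* = α_i.
NE contributions = (3, 1, 1.3, 0.9, 2.7, 2.4); X = 11.3.
u_3 = α_3·X − ½·(x_3)² = 1.3·11.3 − ½·1.3² = 13.845.

13.845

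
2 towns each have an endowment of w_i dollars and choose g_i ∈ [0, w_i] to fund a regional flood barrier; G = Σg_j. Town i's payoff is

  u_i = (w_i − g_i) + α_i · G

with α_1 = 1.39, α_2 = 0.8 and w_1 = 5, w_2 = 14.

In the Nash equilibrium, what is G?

∂u_i/∂g_i = α_i − 1, so town i contributes w_i if α_i > 1, else 0.
α_i > 1 for i ∈ {1}; NE contributions (5, 0), G = 5.

5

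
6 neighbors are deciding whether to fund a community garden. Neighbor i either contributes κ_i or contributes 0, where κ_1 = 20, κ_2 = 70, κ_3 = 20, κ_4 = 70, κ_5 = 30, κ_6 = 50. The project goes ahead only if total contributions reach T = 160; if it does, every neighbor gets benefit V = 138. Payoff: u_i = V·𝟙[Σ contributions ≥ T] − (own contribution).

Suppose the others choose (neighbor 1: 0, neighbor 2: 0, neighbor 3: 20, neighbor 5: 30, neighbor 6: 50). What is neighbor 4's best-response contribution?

70

Others' total = 100. Contributing 70 brings total to 170 ≥ 160: gain V − κ_4 = 68.
Best response: 70.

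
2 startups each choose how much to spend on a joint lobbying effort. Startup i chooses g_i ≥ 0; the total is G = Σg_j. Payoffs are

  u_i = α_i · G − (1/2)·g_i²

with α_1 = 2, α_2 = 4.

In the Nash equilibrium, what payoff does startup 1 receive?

10

Startup i's FOC: ∂u_i/∂g_i = α_i − g_i = 0, so g_i* = α_i.
NE contributions = (2, 4); G = 6.
u_1 = α_1·G − ½·(g_1)² = 2·6 − ½·2² = 10.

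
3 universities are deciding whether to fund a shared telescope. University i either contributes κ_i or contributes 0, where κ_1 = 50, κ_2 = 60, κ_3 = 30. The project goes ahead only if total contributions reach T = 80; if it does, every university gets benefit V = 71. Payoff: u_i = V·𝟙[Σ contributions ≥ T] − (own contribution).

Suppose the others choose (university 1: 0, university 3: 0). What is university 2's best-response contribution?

Others' total = 0. Even contributing 60 gives 60 < 80: no benefit either way.
Best response: 0.

0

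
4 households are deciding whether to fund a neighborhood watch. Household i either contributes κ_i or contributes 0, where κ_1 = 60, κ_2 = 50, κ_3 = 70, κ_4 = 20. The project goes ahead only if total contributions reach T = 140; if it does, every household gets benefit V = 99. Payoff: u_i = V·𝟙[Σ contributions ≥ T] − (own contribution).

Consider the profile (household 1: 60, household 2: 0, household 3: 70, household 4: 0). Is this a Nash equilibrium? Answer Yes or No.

No

Total = 130 < 140: not provided.
Household 1 (pledges 60, payoff -60): dropping to 0 → total 70, payoff 0. Profitable deviation.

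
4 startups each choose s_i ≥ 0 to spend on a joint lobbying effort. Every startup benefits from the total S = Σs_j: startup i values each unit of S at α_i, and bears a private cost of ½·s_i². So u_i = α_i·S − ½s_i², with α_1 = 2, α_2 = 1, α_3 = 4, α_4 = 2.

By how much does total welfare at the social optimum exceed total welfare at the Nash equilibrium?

93.5

Startup i's FOC: ∂u_i/∂s_i = α_i − s_i = 0, so s_i* = α_i.
NE contributions = (2, 1, 4, 2); S = 9.
W^NE = (Σα)·S − ½Σα_i² = 9² − ½·25 = 68.5.
Planner sets s_i = Σα_j = 9 for every i, so S^SO = 4·9 = 36.
W^SO = (Σα)·S^SO − ½·4·(Σα)² = (4/2)·9² = 162.
Deadweight loss = W^SO − W^NE = 93.5.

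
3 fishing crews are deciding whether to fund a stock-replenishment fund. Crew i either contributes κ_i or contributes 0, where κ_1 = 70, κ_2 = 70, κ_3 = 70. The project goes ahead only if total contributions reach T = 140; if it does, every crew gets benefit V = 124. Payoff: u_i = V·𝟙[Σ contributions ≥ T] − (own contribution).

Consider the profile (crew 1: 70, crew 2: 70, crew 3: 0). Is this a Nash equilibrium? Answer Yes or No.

Total = 140 ≥ 140: provided.
Crew 1 (pledges 70, payoff 54): dropping to 0 → total 70, payoff 0. No gain.
Crew 2 (pledges 70, payoff 54): dropping to 0 → total 70, payoff 0. No gain.
Crew 3 (pledges 0, payoff 124): pledging 70 → total 210, payoff 54. No gain.

Yes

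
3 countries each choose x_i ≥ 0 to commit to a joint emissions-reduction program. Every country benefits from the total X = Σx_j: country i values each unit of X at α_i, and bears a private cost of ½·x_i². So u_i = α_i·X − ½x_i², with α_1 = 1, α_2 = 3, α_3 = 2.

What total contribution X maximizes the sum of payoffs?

18

Planner FOC: ∂(Σu_j)/∂x_i = (Σα_j) − x_i = 0, so x_i^SO = Σα_j = 6 for every i; X^SO = 18.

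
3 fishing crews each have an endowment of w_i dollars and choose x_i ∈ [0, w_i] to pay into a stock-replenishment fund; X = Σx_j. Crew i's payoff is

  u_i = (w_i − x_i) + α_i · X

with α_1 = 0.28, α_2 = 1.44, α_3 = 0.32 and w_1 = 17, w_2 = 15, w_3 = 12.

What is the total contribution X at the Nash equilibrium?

∂u_i/∂x_i = α_i − 1, so crew i contributes w_i if α_i > 1, else 0.
α_i > 1 for i ∈ {2}; NE contributions (0, 15, 0), X = 15.

15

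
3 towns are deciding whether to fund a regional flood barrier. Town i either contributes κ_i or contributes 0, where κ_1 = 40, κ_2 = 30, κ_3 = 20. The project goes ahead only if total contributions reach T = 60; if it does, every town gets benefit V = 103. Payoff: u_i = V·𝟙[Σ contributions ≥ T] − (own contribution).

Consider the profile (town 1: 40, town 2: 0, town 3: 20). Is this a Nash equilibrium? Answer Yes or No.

Yes

Total = 60 ≥ 60: provided.
Town 1 (pledges 40, payoff 63): dropping to 0 → total 20, payoff 0. No gain.
Town 2 (pledges 0, payoff 103): pledging 30 → total 90, payoff 73. No gain.
Town 3 (pledges 20, payoff 83): dropping to 0 → total 40, payoff 0. No gain.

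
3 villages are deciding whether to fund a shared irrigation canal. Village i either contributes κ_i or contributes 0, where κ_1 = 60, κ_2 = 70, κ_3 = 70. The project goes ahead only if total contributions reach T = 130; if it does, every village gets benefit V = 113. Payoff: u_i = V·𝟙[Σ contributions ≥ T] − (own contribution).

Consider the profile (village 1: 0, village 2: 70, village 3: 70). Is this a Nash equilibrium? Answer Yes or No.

Yes

Total = 140 ≥ 130: provided.
Village 1 (pledges 0, payoff 113): pledging 60 → total 200, payoff 53. No gain.
Village 2 (pledges 70, payoff 43): dropping to 0 → total 70, payoff 0. No gain.
Village 3 (pledges 70, payoff 43): dropping to 0 → total 70, payoff 0. No gain.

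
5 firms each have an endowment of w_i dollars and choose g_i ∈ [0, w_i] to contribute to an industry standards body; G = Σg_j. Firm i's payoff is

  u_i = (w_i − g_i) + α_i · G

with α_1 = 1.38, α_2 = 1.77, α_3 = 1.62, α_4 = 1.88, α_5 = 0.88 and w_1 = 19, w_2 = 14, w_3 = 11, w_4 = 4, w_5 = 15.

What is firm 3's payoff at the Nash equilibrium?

∂u_i/∂g_i = α_i − 1, so firm i contributes w_i if α_i > 1, else 0.
α_i > 1 for i ∈ {1, 2, 3, 4}; NE contributions (19, 14, 11, 4, 0), G = 48.
u_3 = (11 − 11) + 1.62·48 = 77.76.

77.76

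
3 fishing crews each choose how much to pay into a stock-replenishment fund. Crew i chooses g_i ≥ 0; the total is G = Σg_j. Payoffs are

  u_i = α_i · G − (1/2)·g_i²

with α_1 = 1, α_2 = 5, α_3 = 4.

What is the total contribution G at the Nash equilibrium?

Crew i's FOC: ∂u_i/∂g_i = α_i − g_i = 0, so g_i* = α_i.
NE contributions = (1, 5, 4); G = 10.

10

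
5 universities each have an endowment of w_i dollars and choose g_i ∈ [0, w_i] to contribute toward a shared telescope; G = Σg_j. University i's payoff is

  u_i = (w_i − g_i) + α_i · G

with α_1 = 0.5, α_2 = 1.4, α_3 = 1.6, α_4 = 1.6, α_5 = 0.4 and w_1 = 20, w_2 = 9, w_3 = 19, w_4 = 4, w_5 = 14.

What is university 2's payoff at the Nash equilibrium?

∂u_i/∂g_i = α_i − 1, so university i contributes w_i if α_i > 1, else 0.
α_i > 1 for i ∈ {2, 3, 4}; NE contributions (0, 9, 19, 4, 0), G = 32.
u_2 = (9 − 9) + 1.4·32 = 44.8.

44.8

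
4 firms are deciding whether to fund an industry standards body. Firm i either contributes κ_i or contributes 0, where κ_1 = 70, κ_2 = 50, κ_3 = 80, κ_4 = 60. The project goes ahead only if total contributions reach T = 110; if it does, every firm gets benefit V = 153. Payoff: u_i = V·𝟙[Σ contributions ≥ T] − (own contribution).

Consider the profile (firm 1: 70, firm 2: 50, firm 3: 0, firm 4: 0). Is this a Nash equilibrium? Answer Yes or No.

Yes

Total = 120 ≥ 110: provided.
Firm 1 (pledges 70, payoff 83): dropping to 0 → total 50, payoff 0. No gain.
Firm 2 (pledges 50, payoff 103): dropping to 0 → total 70, payoff 0. No gain.
Firm 3 (pledges 0, payoff 153): pledging 80 → total 200, payoff 73. No gain.
Firm 4 (pledges 0, payoff 153): pledging 60 → total 180, payoff 93. No gain.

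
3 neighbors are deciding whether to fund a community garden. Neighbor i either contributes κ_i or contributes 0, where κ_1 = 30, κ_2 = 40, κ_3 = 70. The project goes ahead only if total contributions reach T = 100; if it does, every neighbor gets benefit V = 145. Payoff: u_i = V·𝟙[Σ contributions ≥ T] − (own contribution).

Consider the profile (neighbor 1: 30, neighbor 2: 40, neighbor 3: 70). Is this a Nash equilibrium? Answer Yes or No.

No

Total = 140 ≥ 100: provided.
Neighbor 1 (pledges 30, payoff 115): dropping to 0 → total 110, payoff 145. Profitable deviation.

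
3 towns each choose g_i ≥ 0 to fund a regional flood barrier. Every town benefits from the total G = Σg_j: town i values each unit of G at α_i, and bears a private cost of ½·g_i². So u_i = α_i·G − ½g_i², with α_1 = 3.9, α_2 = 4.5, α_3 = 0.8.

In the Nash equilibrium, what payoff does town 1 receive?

28.275

Town i's FOC: ∂u_i/∂g_i = α_i − g_i = 0, so g_i* = α_i.
NE contributions = (3.9, 4.5, 0.8); G = 9.2.
u_1 = α_1·G − ½·(g_1)² = 3.9·9.2 − ½·3.9² = 28.275.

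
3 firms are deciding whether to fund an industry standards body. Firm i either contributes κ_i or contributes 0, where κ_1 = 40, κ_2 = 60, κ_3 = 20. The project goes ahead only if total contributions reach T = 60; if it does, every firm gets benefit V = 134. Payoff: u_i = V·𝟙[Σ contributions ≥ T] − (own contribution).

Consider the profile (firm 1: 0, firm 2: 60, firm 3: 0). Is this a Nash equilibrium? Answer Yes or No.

Total = 60 ≥ 60: provided.
Firm 1 (pledges 0, payoff 134): pledging 40 → total 100, payoff 94. No gain.
Firm 2 (pledges 60, payoff 74): dropping to 0 → total 0, payoff 0. No gain.
Firm 3 (pledges 0, payoff 134): pledging 20 → total 80, payoff 114. No gain.

Yes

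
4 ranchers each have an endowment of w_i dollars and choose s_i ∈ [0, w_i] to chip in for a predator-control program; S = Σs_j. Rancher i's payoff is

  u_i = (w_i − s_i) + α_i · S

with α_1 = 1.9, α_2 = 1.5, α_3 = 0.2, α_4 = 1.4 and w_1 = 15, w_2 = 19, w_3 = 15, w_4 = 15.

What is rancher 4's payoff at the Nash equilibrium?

∂u_i/∂s_i = α_i − 1, so rancher i contributes w_i if α_i > 1, else 0.
α_i > 1 for i ∈ {1, 2, 4}; NE contributions (15, 19, 0, 15), S = 49.
u_4 = (15 − 15) + 1.4·49 = 68.6.

68.6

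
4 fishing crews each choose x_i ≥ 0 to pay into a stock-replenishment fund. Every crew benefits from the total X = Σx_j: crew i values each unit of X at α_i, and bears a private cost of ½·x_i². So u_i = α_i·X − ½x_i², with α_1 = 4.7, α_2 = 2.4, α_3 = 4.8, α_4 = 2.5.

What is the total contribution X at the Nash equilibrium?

14.4

Crew i's FOC: ∂u_i/∂x_i = α_i − x_i = 0, so x_i* = α_i.
NE contributions = (4.7, 2.4, 4.8, 2.5); X = 14.4.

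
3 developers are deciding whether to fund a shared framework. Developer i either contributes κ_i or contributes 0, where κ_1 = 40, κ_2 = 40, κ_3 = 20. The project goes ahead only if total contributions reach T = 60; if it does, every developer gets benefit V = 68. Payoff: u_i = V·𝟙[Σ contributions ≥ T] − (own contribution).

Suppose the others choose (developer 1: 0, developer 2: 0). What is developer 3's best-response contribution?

0

Others' total = 0. Even contributing 20 gives 20 < 60: no benefit either way.
Best response: 0.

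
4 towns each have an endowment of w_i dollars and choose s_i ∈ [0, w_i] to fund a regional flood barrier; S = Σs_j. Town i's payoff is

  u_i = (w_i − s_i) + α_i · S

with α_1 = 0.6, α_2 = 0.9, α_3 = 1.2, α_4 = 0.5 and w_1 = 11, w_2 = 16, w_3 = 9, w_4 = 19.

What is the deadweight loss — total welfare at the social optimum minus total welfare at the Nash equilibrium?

101.2

∂u_i/∂s_i = α_i − 1, so town i contributes w_i if α_i > 1, else 0.
α_i > 1 for i ∈ {3}; NE contributions (0, 0, 9, 0), S = 9.
W^NE = Σw_i − S^NE + (Σα_i)·S^NE = 55 + 2.2·9 = 74.8.
Planner: ∂(Σu_j)/∂s_i = Σα_j − 1 = 2.2 > 0, so everyone contributes w_i; S^SO = 55, W^SO = 55 + 2.2·55 = 176.
Deadweight loss = 101.2.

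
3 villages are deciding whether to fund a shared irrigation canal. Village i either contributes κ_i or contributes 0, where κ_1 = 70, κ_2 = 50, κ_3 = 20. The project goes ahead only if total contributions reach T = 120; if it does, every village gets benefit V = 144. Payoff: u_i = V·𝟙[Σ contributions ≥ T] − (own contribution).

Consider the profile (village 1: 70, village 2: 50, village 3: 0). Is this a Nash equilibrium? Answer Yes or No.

Yes

Total = 120 ≥ 120: provided.
Village 1 (pledges 70, payoff 74): dropping to 0 → total 50, payoff 0. No gain.
Village 2 (pledges 50, payoff 94): dropping to 0 → total 70, payoff 0. No gain.
Village 3 (pledges 0, payoff 144): pledging 20 → total 140, payoff 124. No gain.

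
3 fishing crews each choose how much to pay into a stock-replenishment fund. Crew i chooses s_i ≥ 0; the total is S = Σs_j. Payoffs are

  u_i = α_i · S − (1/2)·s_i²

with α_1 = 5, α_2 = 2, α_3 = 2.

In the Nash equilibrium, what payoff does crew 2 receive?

16

Crew i's FOC: ∂u_i/∂s_i = α_i − s_i = 0, so s_i* = α_i.
NE contributions = (5, 2, 2); S = 9.
u_2 = α_2·S − ½·(s_2)² = 2·9 − ½·2² = 16.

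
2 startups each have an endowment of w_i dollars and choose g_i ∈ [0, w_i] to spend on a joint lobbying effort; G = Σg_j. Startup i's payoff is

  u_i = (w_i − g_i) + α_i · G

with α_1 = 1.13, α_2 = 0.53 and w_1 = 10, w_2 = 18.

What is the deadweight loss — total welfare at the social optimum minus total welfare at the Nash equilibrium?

∂u_i/∂g_i = α_i − 1, so startup i contributes w_i if α_i > 1, else 0.
α_i > 1 for i ∈ {1}; NE contributions (10, 0), G = 10.
W^NE = Σw_i − G^NE + (Σα_i)·G^NE = 28 + 0.66·10 = 34.6.
Planner: ∂(Σu_j)/∂g_i = Σα_j − 1 = 0.66 > 0, so everyone contributes w_i; G^SO = 28, W^SO = 28 + 0.66·28 = 46.48.
Deadweight loss = 11.88.

11.88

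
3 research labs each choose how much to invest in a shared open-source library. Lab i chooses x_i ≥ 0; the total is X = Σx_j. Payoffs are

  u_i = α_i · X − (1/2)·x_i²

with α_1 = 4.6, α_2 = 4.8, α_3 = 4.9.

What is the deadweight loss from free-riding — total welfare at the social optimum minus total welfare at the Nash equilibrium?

136.35

Lab i's FOC: ∂u_i/∂x_i = α_i − x_i = 0, so x_i* = α_i.
NE contributions = (4.6, 4.8, 4.9); X = 14.3.
W^NE = (Σα)·X − ½Σα_i² = 14.3² − ½·68.21 = 170.385.
Planner sets x_i = Σα_j = 14.3 for every i, so X^SO = 3·14.3 = 42.9.
W^SO = (Σα)·X^SO − ½·3·(Σα)² = (3/2)·14.3² = 306.735.
Deadweight loss = W^SO − W^NE = 136.35.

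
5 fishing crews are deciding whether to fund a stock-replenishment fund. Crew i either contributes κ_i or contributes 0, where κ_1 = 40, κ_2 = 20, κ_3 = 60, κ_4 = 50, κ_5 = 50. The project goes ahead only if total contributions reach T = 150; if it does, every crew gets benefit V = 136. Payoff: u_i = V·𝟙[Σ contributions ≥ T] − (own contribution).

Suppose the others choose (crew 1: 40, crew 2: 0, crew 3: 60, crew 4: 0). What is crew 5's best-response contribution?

50

Others' total = 100. Contributing 50 brings total to 150 ≥ 150: gain V − κ_5 = 86.
Best response: 50.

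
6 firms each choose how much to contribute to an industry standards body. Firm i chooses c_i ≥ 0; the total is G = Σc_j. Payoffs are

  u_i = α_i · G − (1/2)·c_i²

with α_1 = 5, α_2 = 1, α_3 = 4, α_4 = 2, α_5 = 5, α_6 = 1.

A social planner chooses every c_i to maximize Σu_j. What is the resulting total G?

108

Planner FOC: ∂(Σu_j)/∂c_i = (Σα_j) − c_i = 0, so c_i^SO = Σα_j = 18 for every i; G^SO = 108.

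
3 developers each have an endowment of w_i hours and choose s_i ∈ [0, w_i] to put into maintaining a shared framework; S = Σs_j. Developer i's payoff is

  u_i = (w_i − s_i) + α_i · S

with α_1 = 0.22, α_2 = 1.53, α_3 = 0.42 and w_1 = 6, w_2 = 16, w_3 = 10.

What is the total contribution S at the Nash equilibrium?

16

∂u_i/∂s_i = α_i − 1, so developer i contributes w_i if α_i > 1, else 0.
α_i > 1 for i ∈ {2}; NE contributions (0, 16, 0), S = 16.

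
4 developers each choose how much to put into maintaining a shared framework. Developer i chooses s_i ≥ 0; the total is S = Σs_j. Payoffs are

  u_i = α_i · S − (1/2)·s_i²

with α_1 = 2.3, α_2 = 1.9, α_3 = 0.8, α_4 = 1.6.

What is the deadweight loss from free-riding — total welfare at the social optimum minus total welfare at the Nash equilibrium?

Developer i's FOC: ∂u_i/∂s_i = α_i − s_i = 0, so s_i* = α_i.
NE contributions = (2.3, 1.9, 0.8, 1.6); S = 6.6.
W^NE = (Σα)·S − ½Σα_i² = 6.6² − ½·12.1 = 37.51.
Planner sets s_i = Σα_j = 6.6 for every i, so S^SO = 4·6.6 = 26.4.
W^SO = (Σα)·S^SO − ½·4·(Σα)² = (4/2)·6.6² = 87.12.
Deadweight loss = W^SO − W^NE = 49.61.

49.61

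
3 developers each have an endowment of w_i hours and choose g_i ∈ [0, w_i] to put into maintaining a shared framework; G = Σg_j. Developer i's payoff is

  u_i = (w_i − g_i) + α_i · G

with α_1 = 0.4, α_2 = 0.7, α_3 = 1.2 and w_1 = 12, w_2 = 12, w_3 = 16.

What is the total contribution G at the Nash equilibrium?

∂u_i/∂g_i = α_i − 1, so developer i contributes w_i if α_i > 1, else 0.
α_i > 1 for i ∈ {3}; NE contributions (0, 0, 16), G = 16.

16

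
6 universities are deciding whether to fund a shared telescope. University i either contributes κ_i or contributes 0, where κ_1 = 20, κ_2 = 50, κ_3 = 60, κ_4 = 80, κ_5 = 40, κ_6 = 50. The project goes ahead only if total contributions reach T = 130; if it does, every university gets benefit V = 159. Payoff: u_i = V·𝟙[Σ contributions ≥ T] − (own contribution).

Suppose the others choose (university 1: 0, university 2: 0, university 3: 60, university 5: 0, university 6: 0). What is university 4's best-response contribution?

80

Others' total = 60. Contributing 80 brings total to 140 ≥ 130: gain V − κ_4 = 79.
Best response: 80.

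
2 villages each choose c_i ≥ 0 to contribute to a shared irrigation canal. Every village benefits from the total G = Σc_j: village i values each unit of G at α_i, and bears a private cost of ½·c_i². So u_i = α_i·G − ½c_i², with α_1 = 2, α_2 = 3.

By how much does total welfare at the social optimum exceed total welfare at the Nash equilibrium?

Village i's FOC: ∂u_i/∂c_i = α_i − c_i = 0, so c_i* = α_i.
NE contributions = (2, 3); G = 5.
W^NE = (Σα)·G − ½Σα_i² = 5² − ½·13 = 18.5.
Planner sets c_i = Σα_j = 5 for every i, so G^SO = 2·5 = 10.
W^SO = (Σα)·G^SO − ½·2·(Σα)² = (2/2)·5² = 25.
Deadweight loss = W^SO − W^NE = 6.5.

6.5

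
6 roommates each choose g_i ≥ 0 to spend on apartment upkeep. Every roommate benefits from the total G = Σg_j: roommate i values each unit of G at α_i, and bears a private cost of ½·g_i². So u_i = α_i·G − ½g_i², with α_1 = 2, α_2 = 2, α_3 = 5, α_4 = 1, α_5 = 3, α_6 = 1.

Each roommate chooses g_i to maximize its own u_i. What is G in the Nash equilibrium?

14

Roommate i's FOC: ∂u_i/∂g_i = α_i − g_i = 0, so g_i* = α_i.
NE contributions = (2, 2, 5, 1, 3, 1); G = 14.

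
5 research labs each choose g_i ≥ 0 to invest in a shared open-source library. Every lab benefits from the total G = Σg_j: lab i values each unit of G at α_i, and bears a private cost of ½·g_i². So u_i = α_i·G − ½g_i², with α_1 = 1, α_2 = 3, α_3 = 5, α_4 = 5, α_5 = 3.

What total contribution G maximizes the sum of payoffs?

Planner FOC: ∂(Σu_j)/∂g_i = (Σα_j) − g_i = 0, so g_i^SO = Σα_j = 17 for every i; G^SO = 85.

85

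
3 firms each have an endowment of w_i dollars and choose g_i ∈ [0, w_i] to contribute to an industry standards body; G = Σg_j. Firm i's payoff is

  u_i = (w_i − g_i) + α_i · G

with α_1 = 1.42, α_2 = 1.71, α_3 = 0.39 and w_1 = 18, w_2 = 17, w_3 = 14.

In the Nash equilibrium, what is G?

35

∂u_i/∂g_i = α_i − 1, so firm i contributes w_i if α_i > 1, else 0.
α_i > 1 for i ∈ {1, 2}; NE contributions (18, 17, 0), G = 35.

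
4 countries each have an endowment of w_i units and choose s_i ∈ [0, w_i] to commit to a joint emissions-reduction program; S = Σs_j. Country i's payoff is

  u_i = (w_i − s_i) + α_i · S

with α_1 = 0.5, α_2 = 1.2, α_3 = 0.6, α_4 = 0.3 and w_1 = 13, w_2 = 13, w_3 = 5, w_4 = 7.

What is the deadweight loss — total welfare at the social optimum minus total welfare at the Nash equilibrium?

∂u_i/∂s_i = α_i − 1, so country i contributes w_i if α_i > 1, else 0.
α_i > 1 for i ∈ {2}; NE contributions (0, 13, 0, 0), S = 13.
W^NE = Σw_i − S^NE + (Σα_i)·S^NE = 38 + 1.6·13 = 58.8.
Planner: ∂(Σu_j)/∂s_i = Σα_j − 1 = 1.6 > 0, so everyone contributes w_i; S^SO = 38, W^SO = 38 + 1.6·38 = 98.8.
Deadweight loss = 40.

40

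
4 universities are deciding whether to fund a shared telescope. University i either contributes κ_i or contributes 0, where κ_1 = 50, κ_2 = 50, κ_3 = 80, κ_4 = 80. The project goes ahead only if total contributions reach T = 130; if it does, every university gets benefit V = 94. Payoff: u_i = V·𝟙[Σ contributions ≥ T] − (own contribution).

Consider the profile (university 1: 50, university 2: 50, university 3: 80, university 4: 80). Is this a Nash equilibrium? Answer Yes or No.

Total = 260 ≥ 130: provided.
University 1 (pledges 50, payoff 44): dropping to 0 → total 210, payoff 94. Profitable deviation.

No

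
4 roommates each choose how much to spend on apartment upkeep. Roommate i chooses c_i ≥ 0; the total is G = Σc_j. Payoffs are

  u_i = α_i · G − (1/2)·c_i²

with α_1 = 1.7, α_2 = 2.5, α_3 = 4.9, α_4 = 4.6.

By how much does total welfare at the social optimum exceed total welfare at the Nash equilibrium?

214.845

Roommate i's FOC: ∂u_i/∂c_i = α_i − c_i = 0, so c_i* = α_i.
NE contributions = (1.7, 2.5, 4.9, 4.6); G = 13.7.
W^NE = (Σα)·G − ½Σα_i² = 13.7² − ½·54.31 = 160.535.
Planner sets c_i = Σα_j = 13.7 for every i, so G^SO = 4·13.7 = 54.8.
W^SO = (Σα)·G^SO − ½·4·(Σα)² = (4/2)·13.7² = 375.38.
Deadweight loss = W^SO − W^NE = 214.845.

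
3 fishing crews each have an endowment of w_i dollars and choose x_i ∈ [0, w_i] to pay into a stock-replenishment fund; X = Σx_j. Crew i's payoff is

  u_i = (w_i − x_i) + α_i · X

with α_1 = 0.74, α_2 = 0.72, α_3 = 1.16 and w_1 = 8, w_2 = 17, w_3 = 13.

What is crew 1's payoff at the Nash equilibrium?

17.62

∂u_i/∂x_i = α_i − 1, so crew i contributes w_i if α_i > 1, else 0.
α_i > 1 for i ∈ {3}; NE contributions (0, 0, 13), X = 13.
u_1 = (8 − 0) + 0.74·13 = 17.62.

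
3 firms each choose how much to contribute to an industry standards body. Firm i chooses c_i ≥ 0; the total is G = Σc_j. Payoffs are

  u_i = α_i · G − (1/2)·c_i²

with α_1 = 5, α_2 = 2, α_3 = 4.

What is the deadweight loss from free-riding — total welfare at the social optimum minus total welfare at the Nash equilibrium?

83

Firm i's FOC: ∂u_i/∂c_i = α_i − c_i = 0, so c_i* = α_i.
NE contributions = (5, 2, 4); G = 11.
W^NE = (Σα)·G − ½Σα_i² = 11² − ½·45 = 98.5.
Planner sets c_i = Σα_j = 11 for every i, so G^SO = 3·11 = 33.
W^SO = (Σα)·G^SO − ½·3·(Σα)² = (3/2)·11² = 181.5.
Deadweight loss = W^SO − W^NE = 83.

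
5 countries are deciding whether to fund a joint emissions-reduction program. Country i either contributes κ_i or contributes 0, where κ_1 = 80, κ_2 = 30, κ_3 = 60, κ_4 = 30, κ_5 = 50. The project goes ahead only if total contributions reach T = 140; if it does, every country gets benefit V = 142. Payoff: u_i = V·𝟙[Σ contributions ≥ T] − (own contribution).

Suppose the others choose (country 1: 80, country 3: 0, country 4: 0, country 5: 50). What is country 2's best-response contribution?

Others' total = 130. Contributing 30 brings total to 160 ≥ 140: gain V − κ_2 = 112.
Best response: 30.

30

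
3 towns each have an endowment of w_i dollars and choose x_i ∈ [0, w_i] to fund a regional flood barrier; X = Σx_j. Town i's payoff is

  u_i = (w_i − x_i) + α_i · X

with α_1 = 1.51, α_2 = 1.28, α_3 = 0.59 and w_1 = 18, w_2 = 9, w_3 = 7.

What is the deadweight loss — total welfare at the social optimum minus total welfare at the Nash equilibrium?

16.66

∂u_i/∂x_i = α_i − 1, so town i contributes w_i if α_i > 1, else 0.
α_i > 1 for i ∈ {1, 2}; NE contributions (18, 9, 0), X = 27.
W^NE = Σw_i − X^NE + (Σα_i)·X^NE = 34 + 2.38·27 = 98.26.
Planner: ∂(Σu_j)/∂x_i = Σα_j − 1 = 2.38 > 0, so everyone contributes w_i; X^SO = 34, W^SO = 34 + 2.38·34 = 114.92.
Deadweight loss = 16.66.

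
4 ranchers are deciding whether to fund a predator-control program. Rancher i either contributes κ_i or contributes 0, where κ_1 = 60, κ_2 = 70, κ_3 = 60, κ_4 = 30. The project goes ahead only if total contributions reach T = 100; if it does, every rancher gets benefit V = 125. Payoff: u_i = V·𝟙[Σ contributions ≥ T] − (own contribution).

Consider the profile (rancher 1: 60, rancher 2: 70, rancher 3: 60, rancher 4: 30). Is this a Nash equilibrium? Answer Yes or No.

No

Total = 220 ≥ 100: provided.
Rancher 1 (pledges 60, payoff 65): dropping to 0 → total 160, payoff 125. Profitable deviation.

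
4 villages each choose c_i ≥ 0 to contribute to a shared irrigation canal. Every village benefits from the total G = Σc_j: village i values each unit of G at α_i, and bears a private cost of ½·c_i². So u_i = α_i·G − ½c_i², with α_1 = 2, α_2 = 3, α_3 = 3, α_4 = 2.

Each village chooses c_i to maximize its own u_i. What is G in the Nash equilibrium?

Village i's FOC: ∂u_i/∂c_i = α_i − c_i = 0, so c_i* = α_i.
NE contributions = (2, 3, 3, 2); G = 10.

10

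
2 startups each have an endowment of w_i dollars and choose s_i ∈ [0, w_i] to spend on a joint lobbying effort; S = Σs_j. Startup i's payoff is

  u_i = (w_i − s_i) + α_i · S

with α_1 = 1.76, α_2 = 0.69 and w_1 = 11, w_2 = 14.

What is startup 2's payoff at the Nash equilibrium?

21.59

∂u_i/∂s_i = α_i − 1, so startup i contributes w_i if α_i > 1, else 0.
α_i > 1 for i ∈ {1}; NE contributions (11, 0), S = 11.
u_2 = (14 − 0) + 0.69·11 = 21.59.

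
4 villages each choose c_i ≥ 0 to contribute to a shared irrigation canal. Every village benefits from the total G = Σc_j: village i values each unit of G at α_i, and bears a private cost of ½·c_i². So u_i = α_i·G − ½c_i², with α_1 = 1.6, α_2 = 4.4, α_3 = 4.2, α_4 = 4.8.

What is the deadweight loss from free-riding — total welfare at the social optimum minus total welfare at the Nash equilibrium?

Village i's FOC: ∂u_i/∂c_i = α_i − c_i = 0, so c_i* = α_i.
NE contributions = (1.6, 4.4, 4.2, 4.8); G = 15.
W^NE = (Σα)·G − ½Σα_i² = 15² − ½·62.6 = 193.7.
Planner sets c_i = Σα_j = 15 for every i, so G^SO = 4·15 = 60.
W^SO = (Σα)·G^SO − ½·4·(Σα)² = (4/2)·15² = 450.
Deadweight loss = W^SO − W^NE = 256.3.

256.3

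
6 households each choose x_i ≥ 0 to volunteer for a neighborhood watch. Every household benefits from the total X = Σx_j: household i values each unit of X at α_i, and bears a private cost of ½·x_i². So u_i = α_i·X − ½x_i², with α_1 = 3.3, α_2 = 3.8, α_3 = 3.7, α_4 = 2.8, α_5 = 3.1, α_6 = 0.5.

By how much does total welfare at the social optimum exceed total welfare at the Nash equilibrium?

Household i's FOC: ∂u_i/∂x_i = α_i − x_i = 0, so x_i* = α_i.
NE contributions = (3.3, 3.8, 3.7, 2.8, 3.1, 0.5); X = 17.2.
W^NE = (Σα)·X − ½Σα_i² = 17.2² − ½·56.72 = 267.48.
Planner sets x_i = Σα_j = 17.2 for every i, so X^SO = 6·17.2 = 103.2.
W^SO = (Σα)·X^SO − ½·6·(Σα)² = (6/2)·17.2² = 887.52.
Deadweight loss = W^SO − W^NE = 620.04.

620.04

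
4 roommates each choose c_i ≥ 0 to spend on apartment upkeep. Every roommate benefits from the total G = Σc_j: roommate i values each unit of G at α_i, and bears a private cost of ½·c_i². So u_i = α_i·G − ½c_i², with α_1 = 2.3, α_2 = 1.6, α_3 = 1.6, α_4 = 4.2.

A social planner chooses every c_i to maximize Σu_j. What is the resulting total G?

Planner FOC: ∂(Σu_j)/∂c_i = (Σα_j) − c_i = 0, so c_i^SO = Σα_j = 9.7 for every i; G^SO = 38.8.

38.8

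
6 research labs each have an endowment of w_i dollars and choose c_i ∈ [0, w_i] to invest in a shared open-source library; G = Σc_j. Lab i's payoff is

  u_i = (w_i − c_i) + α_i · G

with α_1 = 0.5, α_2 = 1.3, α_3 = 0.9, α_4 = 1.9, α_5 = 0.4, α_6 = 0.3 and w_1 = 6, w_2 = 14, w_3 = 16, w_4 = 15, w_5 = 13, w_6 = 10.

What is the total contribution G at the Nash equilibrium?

29

∂u_i/∂c_i = α_i − 1, so lab i contributes w_i if α_i > 1, else 0.
α_i > 1 for i ∈ {2, 4}; NE contributions (0, 14, 0, 15, 0, 0), G = 29.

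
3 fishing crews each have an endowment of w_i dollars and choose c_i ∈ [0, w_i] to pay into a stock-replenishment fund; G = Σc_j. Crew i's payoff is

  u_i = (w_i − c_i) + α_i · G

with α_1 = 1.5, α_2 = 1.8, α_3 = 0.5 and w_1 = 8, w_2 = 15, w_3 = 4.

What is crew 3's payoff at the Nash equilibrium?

15.5

∂u_i/∂c_i = α_i − 1, so crew i contributes w_i if α_i > 1, else 0.
α_i > 1 for i ∈ {1, 2}; NE contributions (8, 15, 0), G = 23.
u_3 = (4 − 0) + 0.5·23 = 15.5.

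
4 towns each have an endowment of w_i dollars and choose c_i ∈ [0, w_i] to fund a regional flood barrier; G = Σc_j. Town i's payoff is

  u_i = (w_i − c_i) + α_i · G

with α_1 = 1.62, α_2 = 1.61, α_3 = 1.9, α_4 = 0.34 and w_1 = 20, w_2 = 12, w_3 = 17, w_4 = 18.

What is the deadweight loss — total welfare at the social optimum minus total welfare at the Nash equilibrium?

∂u_i/∂c_i = α_i − 1, so town i contributes w_i if α_i > 1, else 0.
α_i > 1 for i ∈ {1, 2, 3}; NE contributions (20, 12, 17, 0), G = 49.
W^NE = Σw_i − G^NE + (Σα_i)·G^NE = 67 + 4.47·49 = 286.03.
Planner: ∂(Σu_j)/∂c_i = Σα_j − 1 = 4.47 > 0, so everyone contributes w_i; G^SO = 67, W^SO = 67 + 4.47·67 = 366.49.
Deadweight loss = 80.46.

80.46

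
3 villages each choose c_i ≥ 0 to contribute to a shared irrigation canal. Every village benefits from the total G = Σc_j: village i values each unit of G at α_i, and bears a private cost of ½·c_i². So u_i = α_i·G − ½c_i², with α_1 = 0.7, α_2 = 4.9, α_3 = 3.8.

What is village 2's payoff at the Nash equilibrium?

34.055

Village i's FOC: ∂u_i/∂c_i = α_i − c_i = 0, so c_i* = α_i.
NE contributions = (0.7, 4.9, 3.8); G = 9.4.
u_2 = α_2·G − ½·(c_2)² = 4.9·9.4 − ½·4.9² = 34.055.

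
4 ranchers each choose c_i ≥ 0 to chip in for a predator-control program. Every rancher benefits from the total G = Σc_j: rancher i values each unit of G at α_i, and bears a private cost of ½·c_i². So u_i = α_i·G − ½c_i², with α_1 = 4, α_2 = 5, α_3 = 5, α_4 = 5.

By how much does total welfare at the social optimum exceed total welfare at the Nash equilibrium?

406.5

Rancher i's FOC: ∂u_i/∂c_i = α_i − c_i = 0, so c_i* = α_i.
NE contributions = (4, 5, 5, 5); G = 19.
W^NE = (Σα)·G − ½Σα_i² = 19² − ½·91 = 315.5.
Planner sets c_i = Σα_j = 19 for every i, so G^SO = 4·19 = 76.
W^SO = (Σα)·G^SO − ½·4·(Σα)² = (4/2)·19² = 722.
Deadweight loss = W^SO − W^NE = 406.5.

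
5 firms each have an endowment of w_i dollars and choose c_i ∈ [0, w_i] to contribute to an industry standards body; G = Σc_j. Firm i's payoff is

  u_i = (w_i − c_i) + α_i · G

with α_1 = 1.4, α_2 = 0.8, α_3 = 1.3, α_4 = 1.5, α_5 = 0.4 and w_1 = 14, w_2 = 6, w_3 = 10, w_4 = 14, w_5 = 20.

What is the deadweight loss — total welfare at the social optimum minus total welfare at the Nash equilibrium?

114.4

∂u_i/∂c_i = α_i − 1, so firm i contributes w_i if α_i > 1, else 0.
α_i > 1 for i ∈ {1, 3, 4}; NE contributions (14, 0, 10, 14, 0), G = 38.
W^NE = Σw_i − G^NE + (Σα_i)·G^NE = 64 + 4.4·38 = 231.2.
Planner: ∂(Σu_j)/∂c_i = Σα_j − 1 = 4.4 > 0, so everyone contributes w_i; G^SO = 64, W^SO = 64 + 4.4·64 = 345.6.
Deadweight loss = 114.4.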